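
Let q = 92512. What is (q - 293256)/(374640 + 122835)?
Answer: -200744/497475 ≈ -0.40353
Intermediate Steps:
(q - 293256)/(374640 + 122835) = (92512 - 293256)/(374640 + 122835) = -200744/497475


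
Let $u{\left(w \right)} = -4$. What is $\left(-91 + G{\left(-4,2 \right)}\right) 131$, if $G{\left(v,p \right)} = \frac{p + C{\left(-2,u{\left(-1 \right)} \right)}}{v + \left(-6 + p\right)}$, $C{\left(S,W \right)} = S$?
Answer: $-11921$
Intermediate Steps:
$G{\left(v,p \right)} = \frac{-2 + p}{-6 + p + v}$ ($G{\left(v,p \right)} = \frac{p - 2}{v + \left(-6 + p\right)} = \frac{-2 + p}{-6 + p + v}$)
$\left(-91 + G{\left(-4,2 \right)}\right) 131 = \left(-91 + \frac{-2 + 2}{-6 + 2 - 4}\right) 131 = \left(-91 + \frac{1}{-8} \cdot 0\right) 131 = \left(-91 - 0\right) 131 = \left(-91 + 0\right) 131 = \left(-91\right) 131 = -11921$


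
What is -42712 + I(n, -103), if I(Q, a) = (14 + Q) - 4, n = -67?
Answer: -42769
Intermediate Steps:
I(Q, a) = 10 + Q
-42712 + I(n, -103) = -42712 + (10 - 67) = -42712 - 57 = -42769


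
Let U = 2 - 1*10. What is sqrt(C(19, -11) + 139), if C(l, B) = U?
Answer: sqrt(131) ≈ 11.446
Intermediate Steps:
U = -8 (U = 2 - 10 = -8)
C(l, B) = -8
sqrt(C(19, -11) + 139) = sqrt(-8 + 139) = sqrt(131)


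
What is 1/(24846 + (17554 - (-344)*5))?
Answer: 1/44120 ≈ 2.2665e-5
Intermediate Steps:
1/(24846 + (17554 - (-344)*5)) = 1/(24846 + (17554 - 1*(-1720))) = 1/(24846 + (17554 + 1720)) = 1/(24846 + 19274) = 1/44120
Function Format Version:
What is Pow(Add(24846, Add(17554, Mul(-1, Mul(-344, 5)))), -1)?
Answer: Rational(1, 44120) ≈ 2.2665e-5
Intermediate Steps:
Pow(Add(24846, Add(17554, Mul(-1, Mul(-344, 5)))), -1) = Pow(Add(24846, Add(17554, Mul(-1, -1720))), -1) = Pow(Add(24846, Add(17554, 1720)), -1) = Pow(Add(24846, 19274), -1) = Pow(44120, -1) = Rational(1, 44120)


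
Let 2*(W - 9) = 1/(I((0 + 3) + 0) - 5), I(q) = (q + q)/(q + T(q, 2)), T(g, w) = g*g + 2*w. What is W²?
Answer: 108241/1369 ≈ 79.066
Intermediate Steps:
T(g, w) = g² + 2*w
I(q) = 2*q/(4 + q + q²) (I(q) = (q + q)/(q + (q² + 2*2)) = (2*q)/(q + (q² + 4)) = (2*q)/(q + (4 + q²)) = (2*q)/(4 + q + q²) = 2*q/(4 + q + q²))
W = 329/37 (W = 9 + 1/(2*(2*((0 + 3) + 0)/(4 + ((0 + 3) + 0) + ((0 + 3) + 0)²) - 5)) = 9 + 1/(2*(2*(3 + 0)/(4 + (3 + 0) + (3 + 0)²) - 5)) = 9 + 1/(2*(2*3/(4 + 3 + 3²) - 5)) = 9 + 1/(2*(2*3/(4 + 3 + 9) - 5)) = 9 + 1/(2*(2*3/16 - 5)) = 9 + 1/(2*(2*3*(1/16) - 5)) = 9 + 1/(2*(3/8 - 5)) = 9 + 1/(2*(-37/8)) = 9 + (½)*(-8/37) = 9 - 4/37 = 329/37 ≈ 8.8919)
W² = (329/37)² = 108241/1369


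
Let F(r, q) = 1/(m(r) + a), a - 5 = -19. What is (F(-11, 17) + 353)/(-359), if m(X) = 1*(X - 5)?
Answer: -10589/10770 ≈ -0.98319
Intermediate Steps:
m(X) = -5 + X (m(X) = 1*(-5 + X) = -5 + X)
a = -14 (a = 5 - 19 = -14)
F(r, q) = 1/(-19 + r) (F(r, q) = 1/((-5 + r) - 14) = 1/(-19 + r))
(F(-11, 17) + 353)/(-359) = (1/(-19 - 11) + 353)/(-359) = (1/(-30) + 353)*(-1/359) = (-1/30 + 353)*(-1/359) = (10589/30)*(-1/359) = -10589/10770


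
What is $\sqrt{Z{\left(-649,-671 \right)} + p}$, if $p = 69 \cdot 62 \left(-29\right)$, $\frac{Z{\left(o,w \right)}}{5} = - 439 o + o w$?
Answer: $24 \sqrt{6038} \approx 1864.9$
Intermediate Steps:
$Z{\left(o,w \right)} = - 2195 o + 5 o w$ ($Z{\left(o,w \right)} = 5 \left(- 439 o + o w\right) = - 2195 o + 5 o w$)
$p = -124062$ ($p = 4278 \left(-29\right) = -124062$)
$\sqrt{Z{\left(-649,-671 \right)} + p} = \sqrt{5 \left(-649\right) \left(-439 - 671\right) - 124062} = \sqrt{5 \left(-649\right) \left(-1110\right) - 124062} = \sqrt{3601950 - 124062} = \sqrt{3477888} = 24 \sqrt{6038}$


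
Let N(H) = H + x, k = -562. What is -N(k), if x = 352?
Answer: 210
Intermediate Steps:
N(H) = 352 + H (N(H) = H + 352 = 352 + H)
-N(k) = -(352 - 562) = -1*(-210) = 210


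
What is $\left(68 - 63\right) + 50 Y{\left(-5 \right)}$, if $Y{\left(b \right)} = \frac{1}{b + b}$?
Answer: $0$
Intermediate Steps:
$Y{\left(b \right)} = \frac{1}{2 b}$
$\left(68 - 63\right) + 50 Y{\left(-5 \right)} = \left(68 - 63\right) + 50 \frac{1}{2 \left(-5\right)} = 5 + 50 \cdot \frac{1}{2} \left(- \frac{1}{5}\right) = 5 + 50 \left(- \frac{1}{10}\right) = 5 - 5 = 0$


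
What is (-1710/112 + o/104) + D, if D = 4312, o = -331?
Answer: 390713/91 ≈ 4293.5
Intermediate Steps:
(-1710/112 + o/104) + D = (-1710/112 - 331/104) + 4312 = (-1710*1/112 - 331*1/104) + 4312 = (-855/56 - 331/104) + 4312 = -1679/91 + 4312 = 390713/91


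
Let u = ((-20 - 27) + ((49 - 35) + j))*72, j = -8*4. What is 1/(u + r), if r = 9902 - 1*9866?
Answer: -1/4644 ≈ -0.00021533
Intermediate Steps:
r = 36 (r = 9902 - 9866 = 36)
j = -32
u = -4680 (u = ((-20 - 27) + ((49 - 35) - 32))*72 = (-47 + (14 - 32))*72 = (-47 - 18)*72 = -65*72 = -4680)
1/(u + r) = 1/(-4680 + 36) = 1/(-4644) = -1/4644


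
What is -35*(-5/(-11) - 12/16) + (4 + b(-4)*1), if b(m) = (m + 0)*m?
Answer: 1335/44 ≈ 30.341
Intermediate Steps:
b(m) = m**2 (b(m) = m*m = m**2)
-35*(-5/(-11) - 12/16) + (4 + b(-4)*1) = -35*(-5/(-11) - 12/16) + (4 + (-4)**2*1) = -35*(-5*(-1/11) - 12*1/16) + (4 + 16*1) = -35*(5/11 - 3/4) + (4 + 16) = -35*(-13/44) + 20 = 455/44 + 20 = 1335/44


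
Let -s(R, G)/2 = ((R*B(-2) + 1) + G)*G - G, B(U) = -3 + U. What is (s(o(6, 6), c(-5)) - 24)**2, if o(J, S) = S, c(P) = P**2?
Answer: 51076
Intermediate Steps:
s(R, G) = 2*G - 2*G*(1 + G - 5*R) (s(R, G) = -2*(((R*(-3 - 2) + 1) + G)*G - G) = -2*(((R*(-5) + 1) + G)*G - G) = -2*(((-5*R + 1) + G)*G - G) = -2*(((1 - 5*R) + G)*G - G) = -2*((1 + G - 5*R)*G - G) = -2*(G*(1 + G - 5*R) - G) = -2*(-G + G*(1 + G - 5*R)) = 2*G - 2*G*(1 + G - 5*R))
(s(o(6, 6), c(-5)) - 24)**2 = (2*(-5)**2*(-1*(-5)**2 + 5*6) - 24)**2 = (2*25*(-1*25 + 30) - 24)**2 = (2*25*(-25 + 30) - 24)**2 = (2*25*5 - 24)**2 = (250 - 24)**2 = 226**2 = 51076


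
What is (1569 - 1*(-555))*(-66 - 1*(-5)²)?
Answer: -193284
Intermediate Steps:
(1569 - 1*(-555))*(-66 - 1*(-5)²) = (1569 + 555)*(-66 - 1*25) = 2124*(-66 - 25) = 2124*(-91) = -193284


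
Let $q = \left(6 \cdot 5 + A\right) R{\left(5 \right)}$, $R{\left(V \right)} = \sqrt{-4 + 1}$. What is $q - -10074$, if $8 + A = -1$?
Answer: $10074 + 21 i \sqrt{3} \approx 10074.0 + 36.373 i$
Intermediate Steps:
$R{\left(V \right)} = i \sqrt{3}$ ($R{\left(V \right)} = \sqrt{-3} = i \sqrt{3}$)
$A = -9$ ($A = -8 - 1 = -9$)
$q = 21 i \sqrt{3}$ ($q = \left(6 \cdot 5 - 9\right) i \sqrt{3} = \left(30 - 9\right) i \sqrt{3} = 21 i \sqrt{3} \approx 36.373 i$)
$q - -10074 = 21 i \sqrt{3} - -10074 = 21 i \sqrt{3} + 10074 = 10074 + 21 i \sqrt{3}$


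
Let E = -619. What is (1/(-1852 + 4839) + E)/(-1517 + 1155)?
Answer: 924476/540647 ≈ 1.7099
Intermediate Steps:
(1/(-1852 + 4839) + E)/(-1517 + 1155) = (1/(-1852 + 4839) - 619)/(-1517 + 1155) = (1/2987 - 619)/(-362) = (1/2987 - 619)*(-1/362) = -1848952/2987*(-1/362) = 924476/540647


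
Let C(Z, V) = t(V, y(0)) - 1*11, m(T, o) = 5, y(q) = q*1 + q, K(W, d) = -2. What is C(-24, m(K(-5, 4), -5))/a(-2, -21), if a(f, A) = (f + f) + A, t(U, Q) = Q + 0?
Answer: 11/25 ≈ 0.44000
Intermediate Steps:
y(q) = 2*q (y(q) = q + q = 2*q)
t(U, Q) = Q
a(f, A) = A + 2*f (a(f, A) = 2*f + A = A + 2*f)
C(Z, V) = -11 (C(Z, V) = 2*0 - 1*11 = 0 - 11 = -11)
C(-24, m(K(-5, 4), -5))/a(-2, -21) = -11/(-21 + 2*(-2)) = -11/(-21 - 4) = -11/(-25) = -11*(-1/25) = 11/25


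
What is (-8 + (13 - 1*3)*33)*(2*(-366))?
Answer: -235704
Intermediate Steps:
(-8 + (13 - 1*3)*33)*(2*(-366)) = (-8 + (13 - 3)*33)*(-732) = (-8 + 10*33)*(-732) = (-8 + 330)*(-732) = 322*(-732) = -235704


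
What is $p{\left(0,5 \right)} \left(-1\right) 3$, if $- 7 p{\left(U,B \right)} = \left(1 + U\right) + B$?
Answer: $\frac{18}{7} \approx 2.5714$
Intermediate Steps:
$p{\left(U,B \right)} = - \frac{1}{7} - \frac{B}{7} - \frac{U}{7}$ ($p{\left(U,B \right)} = - \frac{\left(1 + U\right) + B}{7} = - \frac{1 + B + U}{7} = - \frac{1}{7} - \frac{B}{7} - \frac{U}{7}$)
$p{\left(0,5 \right)} \left(-1\right) 3 = \left(- \frac{1}{7} - \frac{5}{7} - 0\right) \left(-1\right) 3 = \left(- \frac{1}{7} - \frac{5}{7} + 0\right) \left(-1\right) 3 = \left(- \frac{6}{7}\right) \left(-1\right) 3 = \frac{6}{7} \cdot 3 = \frac{18}{7}$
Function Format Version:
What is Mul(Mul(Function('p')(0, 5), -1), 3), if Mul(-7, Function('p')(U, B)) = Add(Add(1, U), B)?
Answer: Rational(18, 7) ≈ 2.5714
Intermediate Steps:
Function('p')(U, B) = Add(Rational(-1, 7), Mul(Rational(-1, 7), B), Mul(Rational(-1, 7), U)) (Function('p')(U, B) = Mul(Rational(-1, 7), Add(Add(1, U), B)) = Mul(Rational(-1, 7), Add(1, B, U)) = Add(Rational(-1, 7), Mul(Rational(-1, 7), B), Mul(Rational(-1, 7), U)))
Mul(Mul(Function('p')(0, 5), -1), 3) = Mul(Mul(Add(Rational(-1, 7), Mul(Rational(-1, 7), 5), Mul(Rational(-1, 7), 0)), -1), 3) = Mul(Mul(Add(Rational(-1, 7), Rational(-5, 7), 0), -1), 3) = Mul(Mul(Rational(-6, 7), -1), 3) = Mul(Rational(6, 7), 3) = Rational(18, 7)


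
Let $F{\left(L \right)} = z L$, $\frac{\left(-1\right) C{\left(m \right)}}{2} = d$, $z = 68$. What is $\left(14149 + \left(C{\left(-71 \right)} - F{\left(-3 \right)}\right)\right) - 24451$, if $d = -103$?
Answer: $-9892$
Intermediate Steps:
$C{\left(m \right)} = 206$ ($C{\left(m \right)} = \left(-2\right) \left(-103\right) = 206$)
$F{\left(L \right)} = 68 L$
$\left(14149 + \left(C{\left(-71 \right)} - F{\left(-3 \right)}\right)\right) - 24451 = \left(14149 + \left(206 - 68 \left(-3\right)\right)\right) - 24451 = \left(14149 + \left(206 - -204\right)\right) - 24451 = \left(14149 + \left(206 + 204\right)\right) - 24451 = \left(14149 + 410\right) - 24451 = 14559 - 24451 = -9892$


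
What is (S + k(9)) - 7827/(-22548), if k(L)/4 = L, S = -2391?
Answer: -17697571/7516 ≈ -2354.7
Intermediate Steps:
k(L) = 4*L
(S + k(9)) - 7827/(-22548) = (-2391 + 4*9) - 7827/(-22548) = (-2391 + 36) - 7827*(-1/22548) = -2355 + 2609/7516 = -17697571/7516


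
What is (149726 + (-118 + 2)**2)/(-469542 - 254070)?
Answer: -27197/120602 ≈ -0.22551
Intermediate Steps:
(149726 + (-118 + 2)**2)/(-469542 - 254070) = (149726 + (-116)**2)/(-723612) = (149726 + 13456)*(-1/723612) = 163182*(-1/723612) = -27197/120602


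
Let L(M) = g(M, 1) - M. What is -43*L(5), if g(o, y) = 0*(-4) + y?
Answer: 172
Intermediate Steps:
g(o, y) = y (g(o, y) = 0 + y = y)
L(M) = 1 - M
-43*L(5) = -43*(1 - 1*5) = -43*(1 - 5) = -43*(-4) = 172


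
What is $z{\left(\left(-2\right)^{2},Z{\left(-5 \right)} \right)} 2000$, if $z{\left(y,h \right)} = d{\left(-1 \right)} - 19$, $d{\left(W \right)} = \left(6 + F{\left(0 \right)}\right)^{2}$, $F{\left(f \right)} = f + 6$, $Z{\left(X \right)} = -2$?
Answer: $250000$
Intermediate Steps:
$F{\left(f \right)} = 6 + f$
$d{\left(W \right)} = 144$ ($d{\left(W \right)} = \left(6 + \left(6 + 0\right)\right)^{2} = \left(6 + 6\right)^{2} = 12^{2} = 144$)
$z{\left(y,h \right)} = 125$ ($z{\left(y,h \right)} = 144 - 19 = 125$)
$z{\left(\left(-2\right)^{2},Z{\left(-5 \right)} \right)} 2000 = 125 \cdot 2000 = 250000$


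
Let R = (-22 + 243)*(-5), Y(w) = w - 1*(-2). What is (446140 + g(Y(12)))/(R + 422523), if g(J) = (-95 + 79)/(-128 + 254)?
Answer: 14053406/13274667 ≈ 1.0587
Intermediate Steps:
Y(w) = 2 + w (Y(w) = w + 2 = 2 + w)
g(J) = -8/63 (g(J) = -16/126 = -16*1/126 = -8/63)
R = -1105 (R = 221*(-5) = -1105)
(446140 + g(Y(12)))/(R + 422523) = (446140 - 8/63)/(-1105 + 422523) = (28106812/63)/421418 = (28106812/63)*(1/421418) = 14053406/13274667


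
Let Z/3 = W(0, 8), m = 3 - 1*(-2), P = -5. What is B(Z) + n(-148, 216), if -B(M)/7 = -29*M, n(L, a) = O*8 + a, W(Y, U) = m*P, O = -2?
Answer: -15025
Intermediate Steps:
m = 5 (m = 3 + 2 = 5)
W(Y, U) = -25 (W(Y, U) = 5*(-5) = -25)
n(L, a) = -16 + a (n(L, a) = -2*8 + a = -16 + a)
Z = -75 (Z = 3*(-25) = -75)
B(M) = 203*M (B(M) = -(-203)*M = 203*M)
B(Z) + n(-148, 216) = 203*(-75) + (-16 + 216) = -15225 + 200 = -15025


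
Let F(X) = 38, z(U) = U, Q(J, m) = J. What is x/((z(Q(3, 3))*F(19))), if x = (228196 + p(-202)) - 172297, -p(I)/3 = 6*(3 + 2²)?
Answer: 18591/38 ≈ 489.24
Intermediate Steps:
p(I) = -126 (p(I) = -18*(3 + 2²) = -18*(3 + 4) = -18*7 = -3*42 = -126)
x = 55773 (x = (228196 - 126) - 172297 = 228070 - 172297 = 55773)
x/((z(Q(3, 3))*F(19))) = 55773/((3*38)) = 55773/114 = 55773*(1/114) = 18591/38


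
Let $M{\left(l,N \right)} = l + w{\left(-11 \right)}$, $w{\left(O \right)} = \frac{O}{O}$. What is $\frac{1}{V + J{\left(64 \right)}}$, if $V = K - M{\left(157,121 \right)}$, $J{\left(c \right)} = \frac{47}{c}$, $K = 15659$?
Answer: $\frac{64}{992111} \approx 6.4509 \cdot 10^{-5}$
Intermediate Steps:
$w{\left(O \right)} = 1$
$M{\left(l,N \right)} = 1 + l$ ($M{\left(l,N \right)} = l + 1 = 1 + l$)
$V = 15501$ ($V = 15659 - \left(1 + 157\right) = 15659 - 158 = 15501$)
$\frac{1}{V + J{\left(64 \right)}} = \frac{1}{15501 + \frac{47}{64}} = \frac{1}{\frac{992111}{64}} = \frac{64}{992111}$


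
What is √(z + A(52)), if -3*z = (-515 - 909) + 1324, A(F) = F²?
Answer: 2*√6159/3 ≈ 52.320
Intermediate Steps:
z = 100/3 (z = -((-515 - 909) + 1324)/3 = -(-1424 + 1324)/3 = -⅓*(-100) = 100/3 ≈ 33.333)
√(z + A(52)) = √(100/3 + 52²) = √(100/3 + 2704) = √(8212/3) = 2*√6159/3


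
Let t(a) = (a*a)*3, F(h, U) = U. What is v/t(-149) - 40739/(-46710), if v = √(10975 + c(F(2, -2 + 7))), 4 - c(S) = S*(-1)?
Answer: 40739/46710 + 2*√2746/66603 ≈ 0.87374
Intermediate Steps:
t(a) = 3*a² (t(a) = a²*3 = 3*a²)
c(S) = 4 + S (c(S) = 4 - S*(-1) = 4 - (-1)*S = 4 + S)
v = 2*√2746 (v = √(10975 + (4 + (-2 + 7))) = √(10975 + (4 + 5)) = √(10975 + 9) = √10984 = 2*√2746 ≈ 104.80)
v/t(-149) - 40739/(-46710) = (2*√2746)/((3*(-149)²)) - 40739/(-46710) = (2*√2746)/((3*22201)) - 40739*(-1/46710) = (2*√2746)/66603 + 40739/46710 = (2*√2746)*(1/66603) + 40739/46710 = 2*√2746/66603 + 40739/46710 = 40739/46710 + 2*√2746/66603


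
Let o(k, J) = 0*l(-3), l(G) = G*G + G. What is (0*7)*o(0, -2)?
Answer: 0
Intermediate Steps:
l(G) = G + G² (l(G) = G² + G = G + G²)
o(k, J) = 0 (o(k, J) = 0*(-3*(1 - 3)) = 0*(-3*(-2)) = 0*6 = 0)
(0*7)*o(0, -2) = (0*7)*0 = 0*0 = 0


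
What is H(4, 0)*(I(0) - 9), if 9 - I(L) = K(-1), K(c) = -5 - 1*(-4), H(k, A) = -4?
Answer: -4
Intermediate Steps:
K(c) = -1 (K(c) = -5 + 4 = -1)
I(L) = 10 (I(L) = 9 - 1*(-1) = 9 + 1 = 10)
H(4, 0)*(I(0) - 9) = -4*(10 - 9) = -4*1 = -4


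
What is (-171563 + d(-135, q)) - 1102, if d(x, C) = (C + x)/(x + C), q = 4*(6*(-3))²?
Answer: -172664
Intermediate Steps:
q = 1296 (q = 4*(-18)² = 4*324 = 1296)
d(x, C) = 1 (d(x, C) = (C + x)/(C + x) = 1)
(-171563 + d(-135, q)) - 1102 = (-171563 + 1) - 1102 = -171562 - 1102 = -172664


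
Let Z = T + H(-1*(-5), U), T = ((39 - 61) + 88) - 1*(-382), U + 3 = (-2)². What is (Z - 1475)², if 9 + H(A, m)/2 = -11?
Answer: 1138489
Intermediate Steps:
U = 1 (U = -3 + (-2)² = -3 + 4 = 1)
H(A, m) = -40 (H(A, m) = -18 + 2*(-11) = -18 - 22 = -40)
T = 448 (T = (-22 + 88) + 382 = 66 + 382 = 448)
Z = 408 (Z = 448 - 40 = 408)
(Z - 1475)² = (408 - 1475)² = (-1067)² = 1138489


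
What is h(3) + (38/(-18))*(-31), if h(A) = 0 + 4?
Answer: 625/9 ≈ 69.444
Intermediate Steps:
h(A) = 4
h(3) + (38/(-18))*(-31) = 4 + (38/(-18))*(-31) = 4 + (38*(-1/18))*(-31) = 4 - 19/9*(-31) = 4 + 589/9 = 625/9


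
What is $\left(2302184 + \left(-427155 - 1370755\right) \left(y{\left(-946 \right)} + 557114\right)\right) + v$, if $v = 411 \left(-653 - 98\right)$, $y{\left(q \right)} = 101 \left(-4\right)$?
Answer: $-1000912482577$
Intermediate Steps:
$y{\left(q \right)} = -404$
$v = -308661$ ($v = 411 \left(-751\right) = -308661$)
$\left(2302184 + \left(-427155 - 1370755\right) \left(y{\left(-946 \right)} + 557114\right)\right) + v = \left(2302184 + \left(-427155 - 1370755\right) \left(-404 + 557114\right)\right) - 308661 = \left(2302184 - 1000914476100\right) - 308661 = -1000912173916 - 308661 = -1000912482577$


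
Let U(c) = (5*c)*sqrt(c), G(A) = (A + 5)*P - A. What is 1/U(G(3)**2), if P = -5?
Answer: 1/397535 ≈ 2.5155e-6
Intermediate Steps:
G(A) = -25 - 6*A (G(A) = (A + 5)*(-5) - A = (5 + A)*(-5) - A = (-25 - 5*A) - A = -25 - 6*A)
U(c) = 5*c**(3/2)
1/U(G(3)**2) = 1/(5*((-25 - 6*3)**2)**(3/2)) = 1/(5*((-25 - 18)**2)**(3/2)) = 1/(5*((-43)**2)**(3/2)) = 1/(5*1849**(3/2)) = 1/(5*79507) = 1/397535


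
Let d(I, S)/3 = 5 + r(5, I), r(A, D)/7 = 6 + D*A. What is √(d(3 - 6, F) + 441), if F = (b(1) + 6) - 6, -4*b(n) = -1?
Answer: √267 ≈ 16.340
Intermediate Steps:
b(n) = ¼ (b(n) = -¼*(-1) = ¼)
r(A, D) = 42 + 7*A*D (r(A, D) = 7*(6 + D*A) = 7*(6 + A*D) = 42 + 7*A*D)
F = ¼ (F = (¼ + 6) - 6 = 25/4 - 6 = ¼ ≈ 0.25000)
d(I, S) = 141 + 105*I (d(I, S) = 3*(5 + (42 + 7*5*I)) = 3*(5 + (42 + 35*I)) = 3*(47 + 35*I) = 141 + 105*I)
√(d(3 - 6, F) + 441) = √((141 + 105*(3 - 6)) + 441) = √((141 + 105*(-3)) + 441) = √((141 - 315) + 441) = √(-174 + 441) = √267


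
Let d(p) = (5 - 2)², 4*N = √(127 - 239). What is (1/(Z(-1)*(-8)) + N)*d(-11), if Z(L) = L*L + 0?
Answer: -9/8 + 9*I*√7 ≈ -1.125 + 23.812*I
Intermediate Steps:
N = I*√7 (N = √(127 - 239)/4 = √(-112)/4 = (4*I*√7)/4 = I*√7 ≈ 2.6458*I)
Z(L) = L² (Z(L) = L² + 0 = L²)
d(p) = 9 (d(p) = 3² = 9)
(1/(Z(-1)*(-8)) + N)*d(-11) = (1/((-1)²*(-8)) + I*√7)*9 = (1/(1*(-8)) + I*√7)*9 = (1/(-8) + I*√7)*9 = (-⅛ + I*√7)*9 = -9/8 + 9*I*√7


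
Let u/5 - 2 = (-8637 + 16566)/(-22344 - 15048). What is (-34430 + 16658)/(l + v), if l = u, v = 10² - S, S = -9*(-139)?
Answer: 221510208/14234639 ≈ 15.561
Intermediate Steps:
S = 1251
v = -1151 (v = 10² - 1*1251 = 100 - 1251 = -1151)
u = 111425/12464 (u = 10 + 5*((-8637 + 16566)/(-22344 - 15048)) = 10 + 5*(7929/(-37392)) = 10 + 5*(7929*(-1/37392)) = 10 + 5*(-2643/12464) = 10 - 13215/12464 = 111425/12464 ≈ 8.9397)
l = 111425/12464 ≈ 8.9397
(-34430 + 16658)/(l + v) = (-34430 + 16658)/(111425/12464 - 1151) = -17772/(-14234639/12464) = -17772*(-12464/14234639) = 221510208/14234639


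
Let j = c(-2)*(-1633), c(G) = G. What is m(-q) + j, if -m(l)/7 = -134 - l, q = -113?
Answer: 4995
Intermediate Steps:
j = 3266 (j = -2*(-1633) = 3266)
m(l) = 938 + 7*l (m(l) = -7*(-134 - l) = 938 + 7*l)
m(-q) + j = (938 + 7*(-1*(-113))) + 3266 = (938 + 7*113) + 3266 = (938 + 791) + 3266 = 1729 + 3266 = 4995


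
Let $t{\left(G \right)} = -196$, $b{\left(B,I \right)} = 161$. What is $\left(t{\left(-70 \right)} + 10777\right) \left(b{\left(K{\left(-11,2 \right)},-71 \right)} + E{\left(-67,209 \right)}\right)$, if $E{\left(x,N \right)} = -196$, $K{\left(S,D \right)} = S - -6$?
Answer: $-370335$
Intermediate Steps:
$K{\left(S,D \right)} = 6 + S$ ($K{\left(S,D \right)} = S + 6 = 6 + S$)
$\left(t{\left(-70 \right)} + 10777\right) \left(b{\left(K{\left(-11,2 \right)},-71 \right)} + E{\left(-67,209 \right)}\right) = \left(-196 + 10777\right) \left(161 - 196\right) = 10581 \left(-35\right) = -370335$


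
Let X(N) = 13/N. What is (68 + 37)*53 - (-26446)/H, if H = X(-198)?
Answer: -5163963/13 ≈ -3.9723e+5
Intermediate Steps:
H = -13/198 (H = 13/(-198) = 13*(-1/198) = -13/198 ≈ -0.065657)
(68 + 37)*53 - (-26446)/H = (68 + 37)*53 - (-26446)/(-13/198) = 105*53 - (-26446)*(-198)/13 = 5565 - 1*5236308/13 = 5565 - 5236308/13 = -5163963/13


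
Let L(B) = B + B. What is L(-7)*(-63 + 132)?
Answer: -966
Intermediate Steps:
L(B) = 2*B
L(-7)*(-63 + 132) = (2*(-7))*(-63 + 132) = -14*69 = -966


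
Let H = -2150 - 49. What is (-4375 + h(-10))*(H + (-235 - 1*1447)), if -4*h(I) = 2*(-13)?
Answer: 33908297/2 ≈ 1.6954e+7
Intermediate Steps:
H = -2199
h(I) = 13/2 (h(I) = -(-13)/2 = -1/4*(-26) = 13/2)
(-4375 + h(-10))*(H + (-235 - 1*1447)) = (-4375 + 13/2)*(-2199 + (-235 - 1*1447)) = -8737*(-2199 + (-235 - 1447))/2 = -8737*(-2199 - 1682)/2 = -8737/2*(-3881) = 33908297/2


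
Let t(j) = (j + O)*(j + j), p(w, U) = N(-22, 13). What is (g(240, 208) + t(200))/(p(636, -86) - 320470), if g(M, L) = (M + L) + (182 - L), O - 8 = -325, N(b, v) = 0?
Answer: 23189/160235 ≈ 0.14472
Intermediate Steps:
O = -317 (O = 8 - 325 = -317)
g(M, L) = 182 + M (g(M, L) = (L + M) + (182 - L) = 182 + M)
p(w, U) = 0
t(j) = 2*j*(-317 + j) (t(j) = (j - 317)*(j + j) = (-317 + j)*(2*j) = 2*j*(-317 + j))
(g(240, 208) + t(200))/(p(636, -86) - 320470) = ((182 + 240) + 2*200*(-317 + 200))/(0 - 320470) = (422 + 2*200*(-117))/(-320470) = (422 - 46800)*(-1/320470) = -46378*(-1/320470) = 23189/160235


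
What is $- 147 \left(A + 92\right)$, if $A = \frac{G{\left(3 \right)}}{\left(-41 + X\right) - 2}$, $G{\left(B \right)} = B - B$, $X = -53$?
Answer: $-13524$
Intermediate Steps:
$G{\left(B \right)} = 0$
$A = 0$ ($A = \frac{0}{\left(-41 - 53\right) - 2} = \frac{0}{-94 - 2} = \frac{0}{-96} = 0 \left(- \frac{1}{96}\right) = 0$)
$- 147 \left(A + 92\right) = - 147 \left(0 + 92\right) = \left(-147\right) 92 = -13524$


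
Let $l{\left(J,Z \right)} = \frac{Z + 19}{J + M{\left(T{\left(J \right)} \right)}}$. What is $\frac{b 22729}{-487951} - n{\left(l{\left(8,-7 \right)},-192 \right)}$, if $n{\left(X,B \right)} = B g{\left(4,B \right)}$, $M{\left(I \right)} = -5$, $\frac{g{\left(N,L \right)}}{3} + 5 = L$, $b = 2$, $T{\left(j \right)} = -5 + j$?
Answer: $- \frac{3256989490}{28703} \approx -1.1347 \cdot 10^{5}$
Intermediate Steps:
$g{\left(N,L \right)} = -15 + 3 L$
$l{\left(J,Z \right)} = \frac{19 + Z}{-5 + J}$ ($l{\left(J,Z \right)} = \frac{Z + 19}{J - 5} = \frac{19 + Z}{-5 + J}$)
$n{\left(X,B \right)} = B \left(-15 + 3 B\right)$
$\frac{b 22729}{-487951} - n{\left(l{\left(8,-7 \right)},-192 \right)} = \frac{2 \cdot 22729}{-487951} - 3 \left(-192\right) \left(-5 - 192\right) = 45458 \left(- \frac{1}{487951}\right) - 3 \left(-192\right) \left(-197\right) = - \frac{2674}{28703} - 113472 = - \frac{3256989490}{28703}$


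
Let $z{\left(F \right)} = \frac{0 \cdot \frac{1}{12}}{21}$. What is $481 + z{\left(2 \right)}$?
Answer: $481$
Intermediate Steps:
$z{\left(F \right)} = 0$ ($z{\left(F \right)} = 0 \cdot \frac{1}{12} \cdot \frac{1}{21} = 0 \cdot \frac{1}{21} = 0$)
$481 + z{\left(2 \right)} = 481 + 0 = 481$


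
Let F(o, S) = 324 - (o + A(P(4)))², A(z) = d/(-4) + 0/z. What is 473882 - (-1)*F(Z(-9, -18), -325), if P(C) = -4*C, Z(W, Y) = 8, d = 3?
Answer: 7586455/16 ≈ 4.7415e+5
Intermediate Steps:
A(z) = -¾ (A(z) = 3/(-4) + 0/z = 3*(-¼) + 0 = -¾ + 0 = -¾)
F(o, S) = 324 - (-¾ + o)² (F(o, S) = 324 - (o - ¾)² = 324 - (-¾ + o)²)
473882 - (-1)*F(Z(-9, -18), -325) = 473882 - (-1)*(324 - (-3 + 4*8)²/16) = 473882 - (-1)*(324 - (-3 + 32)²/16) = 473882 - (-1)*(324 - 1/16*29²) = 473882 - (-1)*(324 - 1/16*841) = 473882 - (-1)*(324 - 841/16) = 473882 - (-1)*4343/16 = 473882 - 1*(-4343/16) = 473882 + 4343/16 = 7586455/16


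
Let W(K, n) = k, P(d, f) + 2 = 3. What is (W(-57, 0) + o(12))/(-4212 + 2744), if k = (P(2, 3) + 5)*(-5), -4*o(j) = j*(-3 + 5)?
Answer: 9/367 ≈ 0.024523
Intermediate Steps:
P(d, f) = 1 (P(d, f) = -2 + 3 = 1)
o(j) = -j/2 (o(j) = -j*(-3 + 5)/4 = -j*2/4 = -j/2)
k = -30 (k = (1 + 5)*(-5) = 6*(-5) = -30)
W(K, n) = -30
(W(-57, 0) + o(12))/(-4212 + 2744) = (-30 - ½*12)/(-4212 + 2744) = (-30 - 6)/(-1468) = -36*(-1/1468) = 9/367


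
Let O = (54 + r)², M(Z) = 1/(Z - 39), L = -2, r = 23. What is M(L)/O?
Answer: -1/243089 ≈ -4.1137e-6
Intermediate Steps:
M(Z) = 1/(-39 + Z)
O = 5929 (O = (54 + 23)² = 77² = 5929)
M(L)/O = 1/(-39 - 2*5929) = (1/5929)/(-41) = -1/41*1/5929 = -1/243089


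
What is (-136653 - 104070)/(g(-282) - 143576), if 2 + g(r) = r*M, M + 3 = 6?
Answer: 34389/20632 ≈ 1.6668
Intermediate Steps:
M = 3 (M = -3 + 6 = 3)
g(r) = -2 + 3*r (g(r) = -2 + r*3 = -2 + 3*r)
(-136653 - 104070)/(g(-282) - 143576) = (-136653 - 104070)/((-2 + 3*(-282)) - 143576) = -240723/((-2 - 846) - 143576) = -240723/(-848 - 143576) = -240723/(-144424) = -240723*(-1/144424) = 34389/20632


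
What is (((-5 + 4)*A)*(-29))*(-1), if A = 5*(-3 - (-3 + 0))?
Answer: 0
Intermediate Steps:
A = 0 (A = 5*(-3 - 1*(-3)) = 5*(-3 + 3) = 5*0 = 0)
(((-5 + 4)*A)*(-29))*(-1) = (((-5 + 4)*0)*(-29))*(-1) = (-1*0*(-29))*(-1) = (0*(-29))*(-1) = 0*(-1) = 0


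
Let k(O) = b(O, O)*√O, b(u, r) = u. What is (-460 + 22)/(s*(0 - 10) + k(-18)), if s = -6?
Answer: -365/131 - 657*I*√2/262 ≈ -2.7863 - 3.5463*I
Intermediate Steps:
k(O) = O^(3/2) (k(O) = O*√O = O^(3/2))
(-460 + 22)/(s*(0 - 10) + k(-18)) = (-460 + 22)/(-6*(0 - 10) + (-18)^(3/2)) = -438/(-6*(-10) - 54*I*√2) = -438/(60 - 54*I*√2)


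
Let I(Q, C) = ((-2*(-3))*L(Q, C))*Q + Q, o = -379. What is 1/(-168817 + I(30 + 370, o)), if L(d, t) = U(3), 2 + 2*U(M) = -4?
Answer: -1/175617 ≈ -5.6942e-6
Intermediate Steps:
U(M) = -3 (U(M) = -1 + (½)*(-4) = -1 - 2 = -3)
L(d, t) = -3
I(Q, C) = -17*Q (I(Q, C) = (-2*(-3)*(-3))*Q + Q = (6*(-3))*Q + Q = -18*Q + Q = -17*Q)
1/(-168817 + I(30 + 370, o)) = 1/(-168817 - 17*(30 + 370)) = 1/(-168817 - 17*400) = 1/(-168817 - 6800) = 1/(-175617) = -1/175617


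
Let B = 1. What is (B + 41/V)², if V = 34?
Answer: 5625/1156 ≈ 4.8659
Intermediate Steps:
(B + 41/V)² = (1 + 41/34)² = (75/34)² = 5625/1156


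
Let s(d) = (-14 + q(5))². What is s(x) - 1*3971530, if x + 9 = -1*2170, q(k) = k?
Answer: -3971449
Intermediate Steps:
x = -2179 (x = -9 - 1*2170 = -9 - 2170 = -2179)
s(d) = 81 (s(d) = (-14 + 5)² = (-9)² = 81)
s(x) - 1*3971530 = 81 - 1*3971530 = 81 - 3971530 = -3971449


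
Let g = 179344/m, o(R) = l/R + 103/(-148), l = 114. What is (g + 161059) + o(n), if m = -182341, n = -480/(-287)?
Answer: 86964153814041/539729360 ≈ 1.6113e+5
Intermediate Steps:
n = 480/287 (n = -480*(-1/287) = 480/287 ≈ 1.6725)
o(R) = -103/148 + 114/R (o(R) = 114/R + 103/(-148) = 114/R + 103*(-1/148) = 114/R - 103/148 = -103/148 + 114/R)
g = -179344/182341 (g = 179344/(-182341) = 179344*(-1/182341) = -179344/182341 ≈ -0.98356)
(g + 161059) + o(n) = (-179344/182341 + 161059) + (-103/148 + 114/(480/287)) = 29367479775/182341 + (-103/148 + 114*(287/480)) = 29367479775/182341 + (-103/148 + 5453/80) = 29367479775/182341 + 199701/2960 = 86964153814041/539729360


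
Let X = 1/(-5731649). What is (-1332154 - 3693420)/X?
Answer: 28804826191526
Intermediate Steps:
X = -1/5731649 ≈ -1.7447e-7
(-1332154 - 3693420)/X = (-1332154 - 3693420)/(-1/5731649) = -5025574*(-5731649) = 28804826191526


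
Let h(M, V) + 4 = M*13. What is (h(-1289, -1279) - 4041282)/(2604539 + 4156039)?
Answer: -122971/204866 ≈ -0.60025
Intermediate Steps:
h(M, V) = -4 + 13*M (h(M, V) = -4 + M*13 = -4 + 13*M)
(h(-1289, -1279) - 4041282)/(2604539 + 4156039) = ((-4 + 13*(-1289)) - 4041282)/(2604539 + 4156039) = ((-4 - 16757) - 4041282)/6760578 = (-16761 - 4041282)*(1/6760578) = -4058043*1/6760578 = -122971/204866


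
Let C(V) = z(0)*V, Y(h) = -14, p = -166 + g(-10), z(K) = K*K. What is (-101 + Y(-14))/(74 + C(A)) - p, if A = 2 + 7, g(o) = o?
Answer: 12909/74 ≈ 174.45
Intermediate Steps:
z(K) = K**2
p = -176 (p = -166 - 10 = -176)
A = 9
C(V) = 0 (C(V) = 0**2*V = 0*V = 0)
(-101 + Y(-14))/(74 + C(A)) - p = (-101 - 14)/(74 + 0) - 1*(-176) = -115/74 + 176 = 12909/74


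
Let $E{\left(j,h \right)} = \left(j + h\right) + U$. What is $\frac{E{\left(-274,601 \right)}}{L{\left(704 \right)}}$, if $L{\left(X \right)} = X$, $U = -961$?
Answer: $- \frac{317}{352} \approx -0.90057$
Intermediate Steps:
$E{\left(j,h \right)} = -961 + h + j$ ($E{\left(j,h \right)} = \left(j + h\right) - 961 = \left(h + j\right) - 961 = -961 + h + j$)
$\frac{E{\left(-274,601 \right)}}{L{\left(704 \right)}} = \frac{-961 + 601 - 274}{704} = \left(-634\right) \frac{1}{704} = - \frac{317}{352}$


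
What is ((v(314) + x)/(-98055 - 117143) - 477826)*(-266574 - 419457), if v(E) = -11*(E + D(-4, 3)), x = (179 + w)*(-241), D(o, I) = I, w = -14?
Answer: 35271308430450588/107599 ≈ 3.2780e+11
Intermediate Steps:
x = -39765 (x = (179 - 14)*(-241) = 165*(-241) = -39765)
v(E) = -33 - 11*E (v(E) = -11*(E + 3) = -11*(3 + E) = -33 - 11*E)
((v(314) + x)/(-98055 - 117143) - 477826)*(-266574 - 419457) = (((-33 - 11*314) - 39765)/(-98055 - 117143) - 477826)*(-266574 - 419457) = (((-33 - 3454) - 39765)/(-215198) - 477826)*(-686031) = ((-3487 - 39765)*(-1/215198) - 477826)*(-686031) = (-43252*(-1/215198) - 477826)*(-686031) = (21626/107599 - 477826)*(-686031) = -51413578148/107599*(-686031) = 35271308430450588/107599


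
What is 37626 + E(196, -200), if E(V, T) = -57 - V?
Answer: 37373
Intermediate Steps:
37626 + E(196, -200) = 37626 + (-57 - 1*196) = 37626 + (-57 - 196) = 37626 - 253 = 37373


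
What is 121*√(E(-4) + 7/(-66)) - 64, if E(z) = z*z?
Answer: -64 + 11*√69234/6 ≈ 418.39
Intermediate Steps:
E(z) = z²
121*√(E(-4) + 7/(-66)) - 64 = 121*√((-4)² + 7/(-66)) - 64 = 121*√(16 + 7*(-1/66)) - 64 = 121*√(16 - 7/66) - 64 = 121*√(1049/66) - 64 = 121*(√69234/66) - 64 = 11*√69234/6 - 64 = -64 + 11*√69234/6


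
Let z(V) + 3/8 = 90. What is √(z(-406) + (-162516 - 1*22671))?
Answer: 3*I*√329062/4 ≈ 430.23*I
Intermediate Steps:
z(V) = 717/8 (z(V) = -3/8 + 90 = 717/8)
√(z(-406) + (-162516 - 1*22671)) = √(717/8 + (-162516 - 1*22671)) = √(717/8 + (-162516 - 22671)) = √(717/8 - 185187) = √(-1480779/8) = 3*I*√329062/4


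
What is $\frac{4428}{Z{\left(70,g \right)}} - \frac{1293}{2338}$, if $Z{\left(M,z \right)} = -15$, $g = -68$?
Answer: $- \frac{3457353}{11690} \approx -295.75$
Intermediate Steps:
$\frac{4428}{Z{\left(70,g \right)}} - \frac{1293}{2338} = \frac{4428}{-15} - \frac{1293}{2338} = 4428 \left(- \frac{1}{15}\right) - \frac{1293}{2338} = - \frac{1476}{5} - \frac{1293}{2338} = - \frac{3457353}{11690}$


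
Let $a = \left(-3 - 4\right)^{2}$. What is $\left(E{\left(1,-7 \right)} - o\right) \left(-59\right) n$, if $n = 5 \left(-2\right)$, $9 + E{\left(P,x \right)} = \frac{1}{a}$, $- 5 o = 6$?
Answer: $- \frac{224908}{49} \approx -4590.0$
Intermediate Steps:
$o = - \frac{6}{5}$ ($o = \left(- \frac{1}{5}\right) 6 = - \frac{6}{5} \approx -1.2$)
$a = 49$ ($a = \left(-7\right)^{2} = 49$)
$E{\left(P,x \right)} = - \frac{440}{49}$ ($E{\left(P,x \right)} = -9 + \frac{1}{49} = - \frac{440}{49}$)
$n = -10$
$\left(E{\left(1,-7 \right)} - o\right) \left(-59\right) n = \left(- \frac{440}{49} - - \frac{6}{5}\right) \left(-59\right) \left(-10\right) = \left(- \frac{440}{49} + \frac{6}{5}\right) \left(-59\right) \left(-10\right) = \left(- \frac{1906}{245}\right) \left(-59\right) \left(-10\right) = \frac{112454}{245} \left(-10\right) = - \frac{224908}{49}$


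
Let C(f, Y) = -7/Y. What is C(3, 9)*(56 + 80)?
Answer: -952/9 ≈ -105.78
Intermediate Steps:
C(3, 9)*(56 + 80) = (-7/9)*(56 + 80) = -7*⅑*136 = -7/9*136 = -952/9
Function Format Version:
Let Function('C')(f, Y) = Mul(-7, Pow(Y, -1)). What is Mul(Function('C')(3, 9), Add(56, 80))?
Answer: Rational(-952, 9) ≈ -105.78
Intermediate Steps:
Mul(Function('C')(3, 9), Add(56, 80)) = Mul(Mul(-7, Pow(9, -1)), Add(56, 80)) = Mul(Mul(-7, Rational(1, 9)), 136) = Mul(Rational(-7, 9), 136) = Rational(-952, 9)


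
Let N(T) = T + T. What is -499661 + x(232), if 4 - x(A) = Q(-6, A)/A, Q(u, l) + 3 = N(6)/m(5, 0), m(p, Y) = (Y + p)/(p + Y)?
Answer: -115920433/232 ≈ -4.9966e+5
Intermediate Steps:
m(p, Y) = 1 (m(p, Y) = (Y + p)/(Y + p) = 1)
N(T) = 2*T
Q(u, l) = 9 (Q(u, l) = -3 + (2*6)/1 = -3 + 12*1 = -3 + 12 = 9)
x(A) = 4 - 9/A
-499661 + x(232) = -499661 + (4 - 9/232) = -499661 + 919/232 = -115920433/232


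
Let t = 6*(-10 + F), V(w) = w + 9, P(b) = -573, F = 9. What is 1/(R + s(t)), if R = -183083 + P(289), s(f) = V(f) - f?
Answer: -1/183647 ≈ -5.4452e-6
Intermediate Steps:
V(w) = 9 + w
t = -6 (t = 6*(-10 + 9) = 6*(-1) = -6)
s(f) = 9 (s(f) = (9 + f) - f = 9)
R = -183656 (R = -183083 - 573 = -183656)
1/(R + s(t)) = 1/(-183656 + 9) = 1/(-183647) = -1/183647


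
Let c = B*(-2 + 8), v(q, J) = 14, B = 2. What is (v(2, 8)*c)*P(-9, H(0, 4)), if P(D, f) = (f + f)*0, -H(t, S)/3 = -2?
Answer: 0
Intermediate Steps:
H(t, S) = 6 (H(t, S) = -3*(-2) = 6)
P(D, f) = 0 (P(D, f) = (2*f)*0 = 0)
c = 12 (c = 2*(-2 + 8) = 2*6 = 12)
(v(2, 8)*c)*P(-9, H(0, 4)) = (14*12)*0 = 168*0 = 0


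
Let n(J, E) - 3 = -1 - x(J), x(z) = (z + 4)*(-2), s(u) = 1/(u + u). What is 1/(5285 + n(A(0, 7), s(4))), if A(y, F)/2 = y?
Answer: 1/5295 ≈ 0.00018886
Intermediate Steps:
s(u) = 1/(2*u)
A(y, F) = 2*y
x(z) = -8 - 2*z (x(z) = (4 + z)*(-2) = -8 - 2*z)
n(J, E) = 10 + 2*J (n(J, E) = 3 + (-1 - (-8 - 2*J)) = 3 + (-1 + (8 + 2*J)) = 3 + (7 + 2*J) = 10 + 2*J)
1/(5285 + n(A(0, 7), s(4))) = 1/(5285 + (10 + 2*(2*0))) = 1/(5285 + (10 + 2*0)) = 1/(5285 + (10 + 0)) = 1/(5285 + 10) = 1/5295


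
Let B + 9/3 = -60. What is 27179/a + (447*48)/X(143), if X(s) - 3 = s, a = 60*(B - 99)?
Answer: 102292093/709560 ≈ 144.16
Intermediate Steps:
B = -63 (B = -3 - 60 = -63)
a = -9720 (a = 60*(-63 - 99) = 60*(-162) = -9720)
X(s) = 3 + s
27179/a + (447*48)/X(143) = 27179/(-9720) + (447*48)/(3 + 143) = 27179*(-1/9720) + 21456/146 = -27179/9720 + 21456*(1/146) = -27179/9720 + 10728/73 = 102292093/709560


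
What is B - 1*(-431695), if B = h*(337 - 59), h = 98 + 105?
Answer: 488129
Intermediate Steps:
h = 203
B = 56434 (B = 203*(337 - 59) = 203*278 = 56434)
B - 1*(-431695) = 56434 - 1*(-431695) = 56434 + 431695 = 488129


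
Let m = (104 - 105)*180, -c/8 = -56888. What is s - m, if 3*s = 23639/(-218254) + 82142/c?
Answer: 4470369546771/24832067104 ≈ 180.02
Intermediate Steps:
c = 455104 (c = -8*(-56888) = 455104)
s = 597468051/24832067104 (s = (23639/(-218254) + 82142/455104)/3 = (23639*(-1/218254) + 82142*(1/455104))/3 = (-23639/218254 + 41071/227552)/3 = (⅓)*(1792404153/24832067104) = 597468051/24832067104 ≈ 0.024060)
m = -180 (m = -1*180 = -180)
s - m = 597468051/24832067104 - 1*(-180) = 597468051/24832067104 + 180 = 4470369546771/24832067104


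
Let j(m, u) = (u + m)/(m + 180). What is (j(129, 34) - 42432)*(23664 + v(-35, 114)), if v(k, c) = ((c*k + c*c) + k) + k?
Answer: -427429195000/309 ≈ -1.3833e+9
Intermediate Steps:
j(m, u) = (m + u)/(180 + m)
v(k, c) = c**2 + 2*k + c*k (v(k, c) = ((c*k + c**2) + k) + k = ((c**2 + c*k) + k) + k = (k + c**2 + c*k) + k = c**2 + 2*k + c*k)
(j(129, 34) - 42432)*(23664 + v(-35, 114)) = ((129 + 34)/(180 + 129) - 42432)*(23664 + (114**2 + 2*(-35) + 114*(-35))) = (163/309 - 42432)*(23664 + (12996 - 70 - 3990)) = ((1/309)*163 - 42432)*(23664 + 8936) = (163/309 - 42432)*32600 = -13111325/309*32600 = -427429195000/309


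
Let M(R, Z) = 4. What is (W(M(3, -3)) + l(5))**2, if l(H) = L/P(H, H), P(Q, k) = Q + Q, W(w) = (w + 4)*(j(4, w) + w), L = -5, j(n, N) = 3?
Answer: 12321/4 ≈ 3080.3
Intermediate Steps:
W(w) = (3 + w)*(4 + w) (W(w) = (w + 4)*(3 + w) = (4 + w)*(3 + w) = (3 + w)*(4 + w))
P(Q, k) = 2*Q
l(H) = -5/(2*H) (l(H) = -5*1/(2*H) = -5/(2*H))
(W(M(3, -3)) + l(5))**2 = ((12 + 4**2 + 7*4) - 5/2/5)**2 = ((12 + 16 + 28) - 5/2*1/5)**2 = (56 - 1/2)**2 = (111/2)**2 = 12321/4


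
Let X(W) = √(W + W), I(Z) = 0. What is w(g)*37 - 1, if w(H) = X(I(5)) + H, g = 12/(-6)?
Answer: -75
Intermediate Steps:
g = -2 (g = 12*(-⅙) = -2)
X(W) = √2*√W (X(W) = √(2*W) = √2*√W)
w(H) = H (w(H) = √2*√0 + H = √2*0 + H = 0 + H = H)
w(g)*37 - 1 = -2*37 - 1 = -74 - 1 = -75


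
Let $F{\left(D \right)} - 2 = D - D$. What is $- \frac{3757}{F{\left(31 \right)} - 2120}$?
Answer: $\frac{3757}{2118} \approx 1.7738$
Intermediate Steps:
$F{\left(D \right)} = 2$ ($F{\left(D \right)} = 2 + \left(D - D\right) = 2 + 0 = 2$)
$- \frac{3757}{F{\left(31 \right)} - 2120} = - \frac{3757}{2 - 2120} = - \frac{3757}{-2118} = \left(-3757\right) \left(- \frac{1}{2118}\right) = \frac{3757}{2118}$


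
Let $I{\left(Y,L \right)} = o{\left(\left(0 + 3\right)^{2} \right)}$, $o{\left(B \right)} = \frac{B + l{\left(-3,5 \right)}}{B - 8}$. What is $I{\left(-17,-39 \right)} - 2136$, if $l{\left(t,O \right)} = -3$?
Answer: $-2130$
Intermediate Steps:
$o{\left(B \right)} = \frac{-3 + B}{-8 + B}$ ($o{\left(B \right)} = \frac{B - 3}{B - 8} = \frac{-3 + B}{-8 + B}$)
$I{\left(Y,L \right)} = 6$ ($I{\left(Y,L \right)} = \frac{-3 + \left(0 + 3\right)^{2}}{-8 + \left(0 + 3\right)^{2}} = \frac{-3 + 3^{2}}{-8 + 3^{2}} = \frac{-3 + 9}{-8 + 9} = 1^{-1} \cdot 6 = 1 \cdot 6 = 6$)
$I{\left(-17,-39 \right)} - 2136 = 6 - 2136 = -2130$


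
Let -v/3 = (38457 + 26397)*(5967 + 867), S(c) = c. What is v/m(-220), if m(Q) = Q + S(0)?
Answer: 332409177/55 ≈ 6.0438e+6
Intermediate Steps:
v = -1329636708 (v = -3*(38457 + 26397)*(5967 + 867) = -194562*6834 = -3*443212236 = -1329636708)
m(Q) = Q (m(Q) = Q + 0 = Q)
v/m(-220) = -1329636708/(-220) = -1329636708*(-1/220) = 332409177/55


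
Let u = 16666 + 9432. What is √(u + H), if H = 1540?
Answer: √27638 ≈ 166.25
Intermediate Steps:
u = 26098
√(u + H) = √(26098 + 1540) = √27638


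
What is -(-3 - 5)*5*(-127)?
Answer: -5080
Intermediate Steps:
-(-3 - 5)*5*(-127) = -(-8*5)*(-127) = -(-40)*(-127) = -1*5080 = -5080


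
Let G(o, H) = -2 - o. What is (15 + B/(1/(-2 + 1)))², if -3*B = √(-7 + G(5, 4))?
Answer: (45 + I*√14)²/9 ≈ 223.44 + 37.417*I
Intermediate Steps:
B = -I*√14/3 (B = -√(-7 + (-2 - 1*5))/3 = -√(-7 + (-2 - 5))/3 = -√(-7 - 7)/3 = -I*√14/3 ≈ -1.2472*I)
(15 + B/(1/(-2 + 1)))² = (15 + (-I*√14/3)/(1/(-2 + 1)))² = (15 + (-I*√14/3)/(1/(-1)))² = (15 - I*√14/3/(-1))² = (15 - I*√14/3*(-1))² = (15 + I*√14/3)²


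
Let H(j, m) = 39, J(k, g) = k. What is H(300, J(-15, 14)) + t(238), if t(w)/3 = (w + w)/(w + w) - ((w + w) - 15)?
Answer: -1341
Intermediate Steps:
t(w) = 48 - 6*w (t(w) = 3*((w + w)/(w + w) - ((w + w) - 15)) = 3*((2*w)/((2*w)) - (2*w - 15)) = 3*((2*w)*(1/(2*w)) - (-15 + 2*w)) = 3*(1 + (15 - 2*w)) = 3*(16 - 2*w) = 48 - 6*w)
H(300, J(-15, 14)) + t(238) = 39 + (48 - 6*238) = 39 + (48 - 1428) = 39 - 1380 = -1341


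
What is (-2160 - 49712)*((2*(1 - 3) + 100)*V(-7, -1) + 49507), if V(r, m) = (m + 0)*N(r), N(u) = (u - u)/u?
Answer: -2568027104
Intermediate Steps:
N(u) = 0 (N(u) = 0/u = 0)
V(r, m) = 0 (V(r, m) = (m + 0)*0 = m*0 = 0)
(-2160 - 49712)*((2*(1 - 3) + 100)*V(-7, -1) + 49507) = (-2160 - 49712)*((2*(1 - 3) + 100)*0 + 49507) = -51872*((2*(-2) + 100)*0 + 49507) = -51872*((-4 + 100)*0 + 49507) = -51872*(96*0 + 49507) = -51872*(0 + 49507) = -51872*49507 = -2568027104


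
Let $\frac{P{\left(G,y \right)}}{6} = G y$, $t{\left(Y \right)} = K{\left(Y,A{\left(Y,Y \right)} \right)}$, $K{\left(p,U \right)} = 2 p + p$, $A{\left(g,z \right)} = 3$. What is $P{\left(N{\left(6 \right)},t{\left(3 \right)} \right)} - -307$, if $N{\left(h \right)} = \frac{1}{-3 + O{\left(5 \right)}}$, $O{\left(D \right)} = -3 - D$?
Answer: $\frac{3323}{11} \approx 302.09$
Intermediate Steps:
$K{\left(p,U \right)} = 3 p$
$N{\left(h \right)} = - \frac{1}{11}$ ($N{\left(h \right)} = \frac{1}{-3 - 8} = \frac{1}{-11} = - \frac{1}{11}$)
$t{\left(Y \right)} = 3 Y$
$P{\left(G,y \right)} = 6 G y$
$P{\left(N{\left(6 \right)},t{\left(3 \right)} \right)} - -307 = 6 \left(- \frac{1}{11}\right) 3 \cdot 3 - -307 = 6 \left(- \frac{1}{11}\right) 9 + 307 = - \frac{54}{11} + 307 = \frac{3323}{11}$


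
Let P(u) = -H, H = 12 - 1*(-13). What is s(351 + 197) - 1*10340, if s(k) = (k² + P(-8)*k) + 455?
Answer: 276719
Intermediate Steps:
H = 25 (H = 12 + 13 = 25)
P(u) = -25 (P(u) = -1*25 = -25)
s(k) = 455 + k² - 25*k (s(k) = (k² - 25*k) + 455 = 455 + k² - 25*k)
s(351 + 197) - 1*10340 = (455 + (351 + 197)² - 25*(351 + 197)) - 1*10340 = (455 + 548² - 25*548) - 10340 = (455 + 300304 - 13700) - 10340 = 287059 - 10340 = 276719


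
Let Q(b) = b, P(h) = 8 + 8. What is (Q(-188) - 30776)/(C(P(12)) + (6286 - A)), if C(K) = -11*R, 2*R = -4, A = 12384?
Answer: 7741/1519 ≈ 5.0961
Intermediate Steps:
R = -2 (R = (1/2)*(-4) = -2)
P(h) = 16
C(K) = 22 (C(K) = -11*(-2) = 22)
(Q(-188) - 30776)/(C(P(12)) + (6286 - A)) = (-188 - 30776)/(22 + (6286 - 1*12384)) = -30964/(22 + (6286 - 12384)) = -30964/(22 - 6098) = -30964/(-6076) = -30964*(-1/6076) = 7741/1519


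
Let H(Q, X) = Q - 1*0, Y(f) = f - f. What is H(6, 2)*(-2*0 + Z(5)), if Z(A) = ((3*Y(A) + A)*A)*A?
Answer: 750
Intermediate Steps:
Y(f) = 0
Z(A) = A³ (Z(A) = ((3*0 + A)*A)*A = ((0 + A)*A)*A = (A*A)*A = A²*A = A³)
H(Q, X) = Q (H(Q, X) = Q + 0 = Q)
H(6, 2)*(-2*0 + Z(5)) = 6*(-2*0 + 5³) = 6*(0 + 125) = 6*125 = 750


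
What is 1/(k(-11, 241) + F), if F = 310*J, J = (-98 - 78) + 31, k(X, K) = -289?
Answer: -1/45239 ≈ -2.2105e-5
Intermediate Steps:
J = -145 (J = -176 + 31 = -145)
F = -44950 (F = 310*(-145) = -44950)
1/(k(-11, 241) + F) = 1/(-289 - 44950) = 1/(-45239) = -1/45239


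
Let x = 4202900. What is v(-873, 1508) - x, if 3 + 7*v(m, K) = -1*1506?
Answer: -29421809/7 ≈ -4.2031e+6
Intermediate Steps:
v(m, K) = -1509/7 (v(m, K) = -3/7 + (-1*1506)/7 = -3/7 + (⅐)*(-1506) = -3/7 - 1506/7 = -1509/7)
v(-873, 1508) - x = -1509/7 - 1*4202900 = -1509/7 - 4202900 = -29421809/7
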